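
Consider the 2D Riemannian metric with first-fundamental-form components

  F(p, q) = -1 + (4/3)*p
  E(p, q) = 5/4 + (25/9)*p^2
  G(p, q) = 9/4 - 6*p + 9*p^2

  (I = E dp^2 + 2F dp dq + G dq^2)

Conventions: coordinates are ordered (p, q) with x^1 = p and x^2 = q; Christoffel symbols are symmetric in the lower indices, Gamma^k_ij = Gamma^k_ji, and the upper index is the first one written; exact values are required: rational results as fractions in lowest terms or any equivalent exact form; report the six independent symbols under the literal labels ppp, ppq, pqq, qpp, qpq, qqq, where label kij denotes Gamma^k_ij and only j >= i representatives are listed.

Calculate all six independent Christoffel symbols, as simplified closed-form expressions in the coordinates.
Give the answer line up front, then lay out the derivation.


Answer: Gamma_ppp = (3600*p^3 - 2400*p^2 + 644*p + 192)/(3600*p^4 - 2400*p^3 + 2264*p^2 - 696*p + 261), Gamma_ppq = (-1728*p^2 + 1872*p - 432)/(3600*p^4 - 2400*p^3 + 2264*p^2 - 696*p + 261), Gamma_pqq = (-11664*p^3 + 11664*p^2 - 5508*p + 972)/(3600*p^4 - 2400*p^3 + 2264*p^2 - 696*p + 261), Gamma_qpp = (400*p + 240)/(3600*p^4 - 2400*p^3 + 2264*p^2 - 696*p + 261), Gamma_qpq = (3600*p^3 - 1200*p^2 + 1620*p - 540)/(3600*p^4 - 2400*p^3 + 2264*p^2 - 696*p + 261), Gamma_qqq = (1728*p^2 - 1872*p + 432)/(3600*p^4 - 2400*p^3 + 2264*p^2 - 696*p + 261)

E = 5/4 + (25/9)*p^2; F = -1 + (4/3)*p; G = 9/4 - 6*p + 9*p^2
Gamma^k_ij = (1/2) g^{kl} (d_i g_jl + d_j g_il - d_l g_ij), with g^inv = (1/(EG-F^2)) [[G, -F], [-F, E]]
first partials: E_p = (50/9)*p, E_q = 0, F_p = 4/3, F_q = 0, G_p = -6 + 18*p, G_q = 0
D = EG - F^2 = 29/16 - (29/6)*p + (283/18)*p^2 - (50/3)*p^3 + 25*p^4
expanded: Gamma^p_pp = (G E_p - 2F F_p + F E_q)/(2D), Gamma^p_pq = (G E_q - F G_p)/(2D), Gamma^p_qq = (2G F_q - G G_p - F G_q)/(2D), Gamma^q_pp = (2E F_p - E E_q - F E_p)/(2D), Gamma^q_pq = (E G_p - F E_q)/(2D), Gamma^q_qq = (E G_q - 2F F_q + F G_p)/(2D); substitute and cancel common factors


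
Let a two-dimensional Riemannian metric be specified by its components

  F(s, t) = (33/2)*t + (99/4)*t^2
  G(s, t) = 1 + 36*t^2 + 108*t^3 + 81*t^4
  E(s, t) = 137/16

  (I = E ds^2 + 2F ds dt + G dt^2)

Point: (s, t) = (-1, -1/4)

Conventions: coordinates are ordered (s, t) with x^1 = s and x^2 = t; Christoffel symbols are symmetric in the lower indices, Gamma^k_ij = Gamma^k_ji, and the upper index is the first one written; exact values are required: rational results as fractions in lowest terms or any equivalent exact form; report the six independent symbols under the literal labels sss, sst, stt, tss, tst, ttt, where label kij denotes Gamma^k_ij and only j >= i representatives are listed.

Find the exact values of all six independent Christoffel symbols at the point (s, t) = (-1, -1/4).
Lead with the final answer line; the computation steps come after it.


Answer: Gamma_sss = 0, Gamma_sst = 0, Gamma_stt = 1056/2417, Gamma_tss = 0, Gamma_tst = 0, Gamma_ttt = -360/2417

E = 137/16, F = -165/64, G = 481/256 at the point
E_s = 0, E_t = 0, F_s = 0, F_t = 33/8, G_s = 0, G_t = -45/16
EG - F^2 = 2417/256;  g^inv = (256/2417) * [[481/256, 165/64], [165/64, 137/16]]
first-kind symbols [ij,l] = (1/2)(d_i g_jl + d_j g_il - d_l g_ij): [ss,s] = E_s/2 = 0, [ss,t] = F_s - E_t/2 = 0, [st,s] = E_t/2 = 0, [st,t] = G_s/2 = 0, [tt,s] = F_t - G_s/2 = 33/8, [tt,t] = G_t/2 = -45/32
Gamma^s_ij = (G*[ij,s] - F*[ij,t])/(EG - F^2), Gamma^t_ij = (E*[ij,t] - F*[ij,s])/(EG - F^2)


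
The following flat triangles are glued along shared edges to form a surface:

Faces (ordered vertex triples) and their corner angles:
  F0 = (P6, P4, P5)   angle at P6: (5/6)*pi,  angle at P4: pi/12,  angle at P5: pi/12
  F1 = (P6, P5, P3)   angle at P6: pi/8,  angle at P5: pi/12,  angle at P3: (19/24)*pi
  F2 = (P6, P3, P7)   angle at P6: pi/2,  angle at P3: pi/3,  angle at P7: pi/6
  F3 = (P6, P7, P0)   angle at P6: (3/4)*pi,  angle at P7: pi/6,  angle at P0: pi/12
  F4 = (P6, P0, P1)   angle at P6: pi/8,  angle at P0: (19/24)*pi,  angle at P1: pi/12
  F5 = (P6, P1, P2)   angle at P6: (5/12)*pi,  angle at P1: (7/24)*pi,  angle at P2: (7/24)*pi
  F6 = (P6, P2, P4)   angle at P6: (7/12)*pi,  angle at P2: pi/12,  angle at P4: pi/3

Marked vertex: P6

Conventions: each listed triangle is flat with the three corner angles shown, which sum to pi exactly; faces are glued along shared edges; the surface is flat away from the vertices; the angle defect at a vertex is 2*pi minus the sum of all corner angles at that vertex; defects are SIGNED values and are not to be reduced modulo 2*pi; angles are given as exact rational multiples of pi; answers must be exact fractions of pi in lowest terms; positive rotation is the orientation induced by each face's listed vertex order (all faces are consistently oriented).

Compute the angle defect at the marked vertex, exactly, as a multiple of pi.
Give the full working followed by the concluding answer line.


Sum of corner angles at P6: (10/3)*pi
defect = 2*pi - (10/3)*pi

Answer: defect(P6) = (-4/3)*pi


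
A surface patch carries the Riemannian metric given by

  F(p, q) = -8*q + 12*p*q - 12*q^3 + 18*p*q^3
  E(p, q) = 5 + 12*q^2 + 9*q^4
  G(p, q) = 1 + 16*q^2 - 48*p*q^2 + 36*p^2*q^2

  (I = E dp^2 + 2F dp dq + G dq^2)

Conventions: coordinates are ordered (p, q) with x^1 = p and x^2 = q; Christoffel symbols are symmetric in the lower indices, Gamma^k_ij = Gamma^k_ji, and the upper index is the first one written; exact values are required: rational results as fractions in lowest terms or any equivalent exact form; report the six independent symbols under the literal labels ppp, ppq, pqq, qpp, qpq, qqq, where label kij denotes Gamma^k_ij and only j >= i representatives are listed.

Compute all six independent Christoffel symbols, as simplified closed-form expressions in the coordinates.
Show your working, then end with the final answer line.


E = 5 + 12*q^2 + 9*q^4; F = -8*q + 12*p*q - 12*q^3 + 18*p*q^3; G = 1 + 16*q^2 - 48*p*q^2 + 36*p^2*q^2
Gamma^k_ij = (1/2) g^{kl} (d_i g_jl + d_j g_il - d_l g_ij), with g^inv = (1/(EG-F^2)) [[G, -F], [-F, E]]
first partials: E_p = 0, E_q = 24*q + 36*q^3, F_p = 12*q + 18*q^3, F_q = -8 + 12*p - 36*q^2 + 54*p*q^2, G_p = -48*q^2 + 72*p*q^2, G_q = 32*q - 96*p*q + 72*p^2*q
D = EG - F^2 = 5 + 28*q^2 - 48*p*q^2 + 9*q^4 + 36*p^2*q^2
expanded: Gamma^p_pp = (G E_p - 2F F_p + F E_q)/(2D), Gamma^p_pq = (G E_q - F G_p)/(2D), Gamma^p_qq = (2G F_q - G G_p - F G_q)/(2D), Gamma^q_pp = (2E F_p - E E_q - F E_p)/(2D), Gamma^q_pq = (E G_p - F E_q)/(2D), Gamma^q_qq = (E G_q - 2F F_q + F G_p)/(2D); substitute and cancel common factors

Answer: Gamma_ppp = 0, Gamma_ppq = (18*q^3 + 12*q)/(36*p^2*q^2 - 48*p*q^2 + 9*q^4 + 28*q^2 + 5), Gamma_pqq = (18*p*q^2 + 12*p - 12*q^2 - 8)/(36*p^2*q^2 - 48*p*q^2 + 9*q^4 + 28*q^2 + 5), Gamma_qpp = 0, Gamma_qpq = (36*p*q^2 - 24*q^2)/(36*p^2*q^2 - 48*p*q^2 + 9*q^4 + 28*q^2 + 5), Gamma_qqq = (36*p^2*q - 48*p*q + 16*q)/(36*p^2*q^2 - 48*p*q^2 + 9*q^4 + 28*q^2 + 5)


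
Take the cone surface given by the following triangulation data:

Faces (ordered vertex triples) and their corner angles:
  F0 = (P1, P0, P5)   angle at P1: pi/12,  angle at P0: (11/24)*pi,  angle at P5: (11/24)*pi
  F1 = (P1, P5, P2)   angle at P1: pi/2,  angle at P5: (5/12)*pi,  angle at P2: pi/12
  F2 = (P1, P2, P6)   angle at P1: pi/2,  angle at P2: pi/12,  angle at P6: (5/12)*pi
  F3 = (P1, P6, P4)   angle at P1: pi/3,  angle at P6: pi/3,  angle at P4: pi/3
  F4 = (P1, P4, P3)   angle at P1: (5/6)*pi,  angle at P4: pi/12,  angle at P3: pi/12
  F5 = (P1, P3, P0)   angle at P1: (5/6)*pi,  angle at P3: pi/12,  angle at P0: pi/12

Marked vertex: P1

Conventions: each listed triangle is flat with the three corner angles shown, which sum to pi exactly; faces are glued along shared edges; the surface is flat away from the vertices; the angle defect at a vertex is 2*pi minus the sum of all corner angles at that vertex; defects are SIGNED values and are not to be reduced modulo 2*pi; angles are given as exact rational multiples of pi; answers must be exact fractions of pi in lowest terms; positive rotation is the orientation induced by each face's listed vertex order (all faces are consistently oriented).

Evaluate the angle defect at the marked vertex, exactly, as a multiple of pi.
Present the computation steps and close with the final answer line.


Sum of corner angles at P1: (37/12)*pi
defect = 2*pi - (37/12)*pi

Answer: defect(P1) = (-13/12)*pi


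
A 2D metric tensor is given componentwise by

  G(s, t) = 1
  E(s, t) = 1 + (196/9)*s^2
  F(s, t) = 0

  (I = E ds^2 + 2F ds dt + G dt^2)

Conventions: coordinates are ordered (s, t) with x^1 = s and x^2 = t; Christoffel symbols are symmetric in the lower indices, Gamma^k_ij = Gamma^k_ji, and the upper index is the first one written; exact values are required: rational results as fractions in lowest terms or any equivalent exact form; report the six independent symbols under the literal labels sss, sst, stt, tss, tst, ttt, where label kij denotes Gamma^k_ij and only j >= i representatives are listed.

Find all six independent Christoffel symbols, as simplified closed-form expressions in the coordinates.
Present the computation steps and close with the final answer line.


E = 1 + (196/9)*s^2; F = 0; G = 1
Gamma^k_ij = (1/2) g^{kl} (d_i g_jl + d_j g_il - d_l g_ij), with g^inv = (1/(EG-F^2)) [[G, -F], [-F, E]]
first partials: E_s = (392/9)*s, E_t = 0, F_s = 0, F_t = 0, G_s = 0, G_t = 0
D = EG - F^2 = 1 + (196/9)*s^2
expanded: Gamma^s_ss = (G E_s - 2F F_s + F E_t)/(2D), Gamma^s_st = (G E_t - F G_s)/(2D), Gamma^s_tt = (2G F_t - G G_s - F G_t)/(2D), Gamma^t_ss = (2E F_s - E E_t - F E_s)/(2D), Gamma^t_st = (E G_s - F E_t)/(2D), Gamma^t_tt = (E G_t - 2F F_t + F G_s)/(2D); substitute and cancel common factors

Answer: Gamma_sss = 196*s/(196*s^2 + 9), Gamma_sst = 0, Gamma_stt = 0, Gamma_tss = 0, Gamma_tst = 0, Gamma_ttt = 0


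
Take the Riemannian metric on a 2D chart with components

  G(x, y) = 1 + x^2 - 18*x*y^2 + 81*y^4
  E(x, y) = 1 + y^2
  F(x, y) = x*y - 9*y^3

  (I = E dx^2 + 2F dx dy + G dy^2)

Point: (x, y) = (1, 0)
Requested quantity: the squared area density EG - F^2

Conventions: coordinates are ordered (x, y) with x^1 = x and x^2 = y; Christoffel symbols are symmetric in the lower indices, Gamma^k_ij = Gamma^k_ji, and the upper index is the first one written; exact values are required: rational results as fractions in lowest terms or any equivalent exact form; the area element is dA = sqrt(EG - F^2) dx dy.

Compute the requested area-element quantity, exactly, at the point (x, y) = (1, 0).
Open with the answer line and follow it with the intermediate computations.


Answer: EG - F^2 = 2

E = 1, F = 0, G = 2; EG - F^2 = 2


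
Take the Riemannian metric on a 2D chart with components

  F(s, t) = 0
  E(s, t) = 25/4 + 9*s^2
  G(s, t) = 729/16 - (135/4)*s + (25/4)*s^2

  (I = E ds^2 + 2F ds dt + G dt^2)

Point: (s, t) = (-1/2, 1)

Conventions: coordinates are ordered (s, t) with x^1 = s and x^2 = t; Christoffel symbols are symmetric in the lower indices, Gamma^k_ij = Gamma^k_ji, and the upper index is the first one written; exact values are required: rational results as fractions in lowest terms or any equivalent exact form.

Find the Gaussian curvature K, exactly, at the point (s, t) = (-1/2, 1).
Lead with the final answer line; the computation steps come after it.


Answer: K = 45/2312

E = 17/2, F = 0, G = 64, EG - F^2 = 544 at the point
E_s = -9, E_t = 0, F_s = 0, F_t = 0, G_s = -40, G_t = 0
E_tt = 0, F_st = 0, G_ss = 25/2
K follows from Brioschi's formula, (det M1 - det M2)/(EG - F^2)^2.
M1 = [[-E_tt/2 + F_st - G_ss/2, E_s/2, F_s - E_t/2], [F_t - G_s/2, E, F], [G_t/2, F, G]] = [[-25/4, -9/2, 0], [20, 17/2, 0], [0, 0, 64]]; det M1 = 2360
M2 = [[0, E_t/2, G_s/2], [E_t/2, E, F], [G_s/2, F, G]] = [[0, 0, -20], [0, 17/2, 0], [-20, 0, 64]]; det M2 = -3400
det M1 - det M2 = 5760; K = 5760 / (544)^2 = 45/2312


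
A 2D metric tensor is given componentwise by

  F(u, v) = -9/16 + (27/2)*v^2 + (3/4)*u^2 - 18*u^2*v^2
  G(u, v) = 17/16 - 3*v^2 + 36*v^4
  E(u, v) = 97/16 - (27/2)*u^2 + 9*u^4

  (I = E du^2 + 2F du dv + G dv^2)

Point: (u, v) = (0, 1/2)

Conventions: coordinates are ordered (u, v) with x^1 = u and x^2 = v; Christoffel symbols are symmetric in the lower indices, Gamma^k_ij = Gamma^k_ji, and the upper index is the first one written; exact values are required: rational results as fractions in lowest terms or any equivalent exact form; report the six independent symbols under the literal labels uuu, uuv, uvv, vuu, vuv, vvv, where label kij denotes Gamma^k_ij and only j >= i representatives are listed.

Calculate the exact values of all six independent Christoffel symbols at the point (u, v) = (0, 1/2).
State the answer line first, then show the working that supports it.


Answer: Gamma_uuu = 0, Gamma_uuv = 0, Gamma_uvv = 108/61, Gamma_vuu = 0, Gamma_vuv = 0, Gamma_vvv = 60/61

E = 97/16, F = 45/16, G = 41/16 at the point
E_u = 0, E_v = 0, F_u = 0, F_v = 27/2, G_u = 0, G_v = 15
EG - F^2 = 61/8;  g^inv = (8/61) * [[41/16, -45/16], [-45/16, 97/16]]
first-kind symbols [ij,l] = (1/2)(d_i g_jl + d_j g_il - d_l g_ij): [uu,u] = E_u/2 = 0, [uu,v] = F_u - E_v/2 = 0, [uv,u] = E_v/2 = 0, [uv,v] = G_u/2 = 0, [vv,u] = F_v - G_u/2 = 27/2, [vv,v] = G_v/2 = 15/2
Gamma^u_ij = (G*[ij,u] - F*[ij,v])/(EG - F^2), Gamma^v_ij = (E*[ij,v] - F*[ij,u])/(EG - F^2)


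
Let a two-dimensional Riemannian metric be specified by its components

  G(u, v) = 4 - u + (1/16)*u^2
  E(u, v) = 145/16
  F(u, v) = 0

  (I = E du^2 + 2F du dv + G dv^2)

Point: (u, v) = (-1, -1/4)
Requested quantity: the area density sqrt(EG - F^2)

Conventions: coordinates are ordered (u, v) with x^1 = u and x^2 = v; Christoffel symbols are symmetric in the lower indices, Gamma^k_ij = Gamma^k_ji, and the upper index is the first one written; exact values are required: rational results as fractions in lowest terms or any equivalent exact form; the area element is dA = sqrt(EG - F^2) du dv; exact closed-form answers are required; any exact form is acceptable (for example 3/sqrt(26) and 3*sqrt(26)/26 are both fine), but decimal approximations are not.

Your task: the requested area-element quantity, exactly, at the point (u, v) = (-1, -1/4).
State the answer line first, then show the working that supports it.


Answer: sqrt(EG - F^2) = 9*sqrt(145)/16

E = 145/16, F = 0, G = 81/16; EG - F^2 = 11745/256


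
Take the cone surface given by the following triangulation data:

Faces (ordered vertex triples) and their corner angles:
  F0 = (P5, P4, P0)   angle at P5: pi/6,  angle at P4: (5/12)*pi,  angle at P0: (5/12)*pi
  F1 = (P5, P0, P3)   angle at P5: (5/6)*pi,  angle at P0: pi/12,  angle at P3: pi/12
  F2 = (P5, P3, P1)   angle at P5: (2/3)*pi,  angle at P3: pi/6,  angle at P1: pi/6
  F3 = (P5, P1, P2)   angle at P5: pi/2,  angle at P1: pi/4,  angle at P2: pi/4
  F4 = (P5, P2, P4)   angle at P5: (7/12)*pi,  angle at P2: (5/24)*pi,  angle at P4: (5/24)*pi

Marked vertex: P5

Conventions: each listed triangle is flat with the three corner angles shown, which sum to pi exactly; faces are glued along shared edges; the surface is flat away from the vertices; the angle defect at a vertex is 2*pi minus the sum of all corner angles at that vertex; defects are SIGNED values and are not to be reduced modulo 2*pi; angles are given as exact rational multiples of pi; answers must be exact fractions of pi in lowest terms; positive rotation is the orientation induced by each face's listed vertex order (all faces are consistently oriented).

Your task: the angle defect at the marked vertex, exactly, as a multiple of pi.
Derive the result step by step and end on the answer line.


Sum of corner angles at P5: (11/4)*pi
defect = 2*pi - (11/4)*pi

Answer: defect(P5) = (-3/4)*pi


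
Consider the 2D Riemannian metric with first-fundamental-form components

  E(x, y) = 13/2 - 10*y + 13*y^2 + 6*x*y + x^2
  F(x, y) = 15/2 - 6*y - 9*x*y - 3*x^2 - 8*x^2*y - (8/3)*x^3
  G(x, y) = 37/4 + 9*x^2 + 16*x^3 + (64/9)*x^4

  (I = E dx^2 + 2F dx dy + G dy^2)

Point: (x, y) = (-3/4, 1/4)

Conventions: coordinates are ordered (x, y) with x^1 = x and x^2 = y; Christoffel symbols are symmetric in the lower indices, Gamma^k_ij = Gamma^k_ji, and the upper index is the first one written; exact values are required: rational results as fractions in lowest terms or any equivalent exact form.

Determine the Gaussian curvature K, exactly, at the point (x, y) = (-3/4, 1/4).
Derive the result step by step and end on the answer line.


E = 17/4, F = 6, G = 157/16, EG - F^2 = 365/64 at the point
E_x = 0, E_y = -8, F_x = 3/4, F_y = -15/4, G_x = 3/2, G_y = 0
E_yy = 26, F_xy = 3, G_xx = -6
Apply the Brioschi formula K = (det M1 - det M2)/(EG - F^2)^2 over the derivative matrices of E, F, G.
M1 = [[-E_yy/2 + F_xy - G_xx/2, E_x/2, F_x - E_y/2], [F_y - G_x/2, E, F], [G_y/2, F, G]] = [[-7, 0, 19/4], [-9/2, 17/4, 6], [0, 6, 157/16]]; det M1 = -10763/64
M2 = [[0, E_y/2, G_x/2], [E_y/2, E, F], [G_x/2, F, G]] = [[0, -4, 3/4], [-4, 17/4, 6], [3/4, 6, 157/16]]; det M2 = -12505/64
det M1 - det M2 = 871/32; K = 871/32 / (365/64)^2 = 111488/133225

Answer: K = 111488/133225


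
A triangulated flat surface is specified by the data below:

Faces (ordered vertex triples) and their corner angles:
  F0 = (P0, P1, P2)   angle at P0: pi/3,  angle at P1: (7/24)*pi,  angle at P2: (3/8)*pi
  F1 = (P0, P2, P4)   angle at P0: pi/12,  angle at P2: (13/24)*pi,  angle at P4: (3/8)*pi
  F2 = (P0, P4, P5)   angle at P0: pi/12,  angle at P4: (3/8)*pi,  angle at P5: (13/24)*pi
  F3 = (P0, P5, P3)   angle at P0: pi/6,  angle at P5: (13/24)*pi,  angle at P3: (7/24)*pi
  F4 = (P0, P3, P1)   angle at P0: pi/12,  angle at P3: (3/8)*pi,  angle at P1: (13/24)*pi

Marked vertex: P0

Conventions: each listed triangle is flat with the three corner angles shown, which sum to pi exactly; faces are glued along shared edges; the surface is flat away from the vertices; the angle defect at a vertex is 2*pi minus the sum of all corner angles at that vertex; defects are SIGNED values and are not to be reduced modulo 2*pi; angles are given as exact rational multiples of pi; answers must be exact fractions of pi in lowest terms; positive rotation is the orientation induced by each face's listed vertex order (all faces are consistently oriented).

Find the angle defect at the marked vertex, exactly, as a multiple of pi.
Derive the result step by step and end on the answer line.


Sum of corner angles at P0: (3/4)*pi
defect = 2*pi - (3/4)*pi

Answer: defect(P0) = (5/4)*pi


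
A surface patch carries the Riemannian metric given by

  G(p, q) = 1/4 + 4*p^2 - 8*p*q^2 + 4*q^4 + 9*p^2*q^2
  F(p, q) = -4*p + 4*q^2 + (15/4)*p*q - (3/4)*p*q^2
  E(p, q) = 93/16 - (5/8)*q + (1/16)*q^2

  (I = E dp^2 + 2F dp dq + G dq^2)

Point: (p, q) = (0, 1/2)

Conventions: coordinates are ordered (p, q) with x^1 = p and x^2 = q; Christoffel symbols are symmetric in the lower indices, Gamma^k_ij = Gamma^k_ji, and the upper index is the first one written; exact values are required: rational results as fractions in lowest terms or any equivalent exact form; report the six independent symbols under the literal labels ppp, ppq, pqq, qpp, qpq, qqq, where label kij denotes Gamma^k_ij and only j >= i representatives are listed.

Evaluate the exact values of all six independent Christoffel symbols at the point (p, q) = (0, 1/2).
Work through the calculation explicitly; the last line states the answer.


E = 353/64, F = 1, G = 1/2 at the point
E_p = 0, E_q = -9/16, F_p = -37/16, F_q = 4, G_p = -2, G_q = 2
EG - F^2 = 225/128;  g^inv = (128/225) * [[1/2, -1], [-1, 353/64]]
first-kind symbols [ij,l] = (1/2)(d_i g_jl + d_j g_il - d_l g_ij): [pp,p] = E_p/2 = 0, [pp,q] = F_p - E_q/2 = -65/32, [pq,p] = E_q/2 = -9/32, [pq,q] = G_p/2 = -1, [qq,p] = F_q - G_p/2 = 5, [qq,q] = G_q/2 = 1
Gamma^p_ij = (G*[ij,p] - F*[ij,q])/(EG - F^2), Gamma^q_ij = (E*[ij,q] - F*[ij,p])/(EG - F^2)

Answer: Gamma_ppp = 52/45, Gamma_ppq = 22/45, Gamma_pqq = 64/75, Gamma_qpp = -4589/720, Gamma_qpq = -134/45, Gamma_qqq = 22/75


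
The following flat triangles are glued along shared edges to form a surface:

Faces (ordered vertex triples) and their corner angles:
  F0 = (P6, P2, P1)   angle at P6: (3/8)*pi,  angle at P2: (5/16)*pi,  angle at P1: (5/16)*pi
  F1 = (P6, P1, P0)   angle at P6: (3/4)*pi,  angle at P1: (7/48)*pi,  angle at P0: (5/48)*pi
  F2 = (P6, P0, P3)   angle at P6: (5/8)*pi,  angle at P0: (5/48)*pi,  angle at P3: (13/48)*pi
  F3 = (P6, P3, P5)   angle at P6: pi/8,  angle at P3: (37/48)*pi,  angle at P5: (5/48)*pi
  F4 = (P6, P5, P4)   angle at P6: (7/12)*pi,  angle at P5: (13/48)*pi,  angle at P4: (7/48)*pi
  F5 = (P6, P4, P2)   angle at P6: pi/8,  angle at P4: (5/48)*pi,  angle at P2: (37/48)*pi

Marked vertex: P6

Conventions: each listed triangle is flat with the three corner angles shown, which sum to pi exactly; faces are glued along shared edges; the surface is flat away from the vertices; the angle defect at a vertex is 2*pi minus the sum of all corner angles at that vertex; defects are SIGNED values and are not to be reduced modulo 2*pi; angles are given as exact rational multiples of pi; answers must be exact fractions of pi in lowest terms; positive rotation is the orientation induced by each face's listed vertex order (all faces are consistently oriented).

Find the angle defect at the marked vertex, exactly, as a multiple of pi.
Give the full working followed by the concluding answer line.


Sum of corner angles at P6: (31/12)*pi
defect = 2*pi - (31/12)*pi

Answer: defect(P6) = (-7/12)*pi


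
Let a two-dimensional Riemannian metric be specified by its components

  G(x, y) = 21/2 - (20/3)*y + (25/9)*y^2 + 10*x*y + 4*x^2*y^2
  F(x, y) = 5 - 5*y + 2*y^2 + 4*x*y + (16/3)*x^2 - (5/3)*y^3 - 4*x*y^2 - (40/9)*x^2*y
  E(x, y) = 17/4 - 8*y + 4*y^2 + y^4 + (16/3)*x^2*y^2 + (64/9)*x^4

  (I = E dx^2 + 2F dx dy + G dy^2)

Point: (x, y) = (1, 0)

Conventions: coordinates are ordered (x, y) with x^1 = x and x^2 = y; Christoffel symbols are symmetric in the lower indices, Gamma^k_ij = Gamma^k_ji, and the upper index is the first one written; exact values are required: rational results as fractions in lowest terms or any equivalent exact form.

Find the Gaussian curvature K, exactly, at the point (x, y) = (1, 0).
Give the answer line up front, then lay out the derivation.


Answer: K = -284352/811801

E = 409/36, F = 31/3, G = 21/2, EG - F^2 = 901/72 at the point
E_x = 256/9, E_y = -8, F_x = 32/3, F_y = -49/9, G_x = 0, G_y = 10/3
E_yy = 56/3, F_xy = -44/9, G_xx = 0
Using the Brioschi determinant formula for K from the metric derivatives:
M1 = [[-E_yy/2 + F_xy - G_xx/2, E_x/2, F_x - E_y/2], [F_y - G_x/2, E, F], [G_y/2, F, G]] = [[-128/9, 128/9, 44/3], [-49/9, 409/36, 31/3], [5/3, 31/3, 21/2]]; det M1 = -6017/27
M2 = [[0, E_y/2, G_x/2], [E_y/2, E, F], [G_x/2, F, G]] = [[0, -4, 0], [-4, 409/36, 31/3], [0, 31/3, 21/2]]; det M2 = -168
det M1 - det M2 = -1481/27; K = -1481/27 / (901/72)^2 = -284352/811801


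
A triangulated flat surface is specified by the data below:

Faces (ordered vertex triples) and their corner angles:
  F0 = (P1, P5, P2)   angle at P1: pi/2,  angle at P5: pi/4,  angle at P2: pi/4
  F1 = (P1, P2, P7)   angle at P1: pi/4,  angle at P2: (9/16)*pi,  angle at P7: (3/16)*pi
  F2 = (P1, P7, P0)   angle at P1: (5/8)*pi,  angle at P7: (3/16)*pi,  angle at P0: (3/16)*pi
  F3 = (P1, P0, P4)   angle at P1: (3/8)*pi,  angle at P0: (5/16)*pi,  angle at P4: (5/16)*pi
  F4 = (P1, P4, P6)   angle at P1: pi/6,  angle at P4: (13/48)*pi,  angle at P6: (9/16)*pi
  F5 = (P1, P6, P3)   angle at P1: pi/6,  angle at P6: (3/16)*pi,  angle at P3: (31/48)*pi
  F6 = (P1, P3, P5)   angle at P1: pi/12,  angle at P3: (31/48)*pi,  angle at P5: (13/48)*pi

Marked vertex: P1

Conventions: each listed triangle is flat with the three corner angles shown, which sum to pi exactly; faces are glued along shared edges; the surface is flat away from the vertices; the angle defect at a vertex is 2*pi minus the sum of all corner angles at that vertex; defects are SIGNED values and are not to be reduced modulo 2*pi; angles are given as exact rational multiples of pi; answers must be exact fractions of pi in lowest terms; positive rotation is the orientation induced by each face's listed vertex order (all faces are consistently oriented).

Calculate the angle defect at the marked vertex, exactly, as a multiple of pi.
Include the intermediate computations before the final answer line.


Sum of corner angles at P1: (13/6)*pi
defect = 2*pi - (13/6)*pi

Answer: defect(P1) = -pi/6


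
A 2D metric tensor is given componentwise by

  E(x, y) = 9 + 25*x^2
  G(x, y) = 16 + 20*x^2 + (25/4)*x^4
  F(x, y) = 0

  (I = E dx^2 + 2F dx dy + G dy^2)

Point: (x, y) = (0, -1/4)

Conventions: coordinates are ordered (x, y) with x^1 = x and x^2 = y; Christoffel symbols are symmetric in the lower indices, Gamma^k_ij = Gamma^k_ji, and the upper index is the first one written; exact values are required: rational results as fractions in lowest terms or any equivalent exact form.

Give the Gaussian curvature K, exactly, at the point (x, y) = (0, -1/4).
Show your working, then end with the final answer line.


E = 9, F = 0, G = 16, EG - F^2 = 144 at the point
E_x = 0, E_y = 0, F_x = 0, F_y = 0, G_x = 0, G_y = 0
E_yy = 0, F_xy = 0, G_xx = 40
K follows from Brioschi's formula, (det M1 - det M2)/(EG - F^2)^2.
M1 = [[-E_yy/2 + F_xy - G_xx/2, E_x/2, F_x - E_y/2], [F_y - G_x/2, E, F], [G_y/2, F, G]] = [[-20, 0, 0], [0, 9, 0], [0, 0, 16]]; det M1 = -2880
M2 = [[0, E_y/2, G_x/2], [E_y/2, E, F], [G_x/2, F, G]] = [[0, 0, 0], [0, 9, 0], [0, 0, 16]]; det M2 = 0
det M1 - det M2 = -2880; K = -2880 / (144)^2 = -5/36

Answer: K = -5/36


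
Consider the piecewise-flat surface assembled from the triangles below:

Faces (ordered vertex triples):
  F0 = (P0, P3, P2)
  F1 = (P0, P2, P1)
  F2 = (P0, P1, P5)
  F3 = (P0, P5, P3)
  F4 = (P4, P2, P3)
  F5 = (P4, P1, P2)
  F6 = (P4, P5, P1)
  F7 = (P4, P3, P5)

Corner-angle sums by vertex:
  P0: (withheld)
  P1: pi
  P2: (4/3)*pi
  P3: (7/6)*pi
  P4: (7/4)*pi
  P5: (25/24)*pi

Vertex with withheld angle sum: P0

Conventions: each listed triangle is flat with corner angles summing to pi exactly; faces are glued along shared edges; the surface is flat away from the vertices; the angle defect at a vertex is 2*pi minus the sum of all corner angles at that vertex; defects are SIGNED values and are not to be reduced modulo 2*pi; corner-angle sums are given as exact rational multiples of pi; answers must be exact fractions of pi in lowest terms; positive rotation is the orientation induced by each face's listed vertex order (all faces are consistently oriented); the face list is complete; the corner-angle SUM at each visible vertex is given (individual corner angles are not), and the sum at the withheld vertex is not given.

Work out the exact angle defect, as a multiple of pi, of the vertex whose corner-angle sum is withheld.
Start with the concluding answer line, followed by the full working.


Answer: defect(P0) = (7/24)*pi

V = 6, E = 12, F = 8; chi = V - E + F = 2
Gauss-Bonnet: total defect = 2*pi*chi = 4*pi; visible defects sum to (89/24)*pi


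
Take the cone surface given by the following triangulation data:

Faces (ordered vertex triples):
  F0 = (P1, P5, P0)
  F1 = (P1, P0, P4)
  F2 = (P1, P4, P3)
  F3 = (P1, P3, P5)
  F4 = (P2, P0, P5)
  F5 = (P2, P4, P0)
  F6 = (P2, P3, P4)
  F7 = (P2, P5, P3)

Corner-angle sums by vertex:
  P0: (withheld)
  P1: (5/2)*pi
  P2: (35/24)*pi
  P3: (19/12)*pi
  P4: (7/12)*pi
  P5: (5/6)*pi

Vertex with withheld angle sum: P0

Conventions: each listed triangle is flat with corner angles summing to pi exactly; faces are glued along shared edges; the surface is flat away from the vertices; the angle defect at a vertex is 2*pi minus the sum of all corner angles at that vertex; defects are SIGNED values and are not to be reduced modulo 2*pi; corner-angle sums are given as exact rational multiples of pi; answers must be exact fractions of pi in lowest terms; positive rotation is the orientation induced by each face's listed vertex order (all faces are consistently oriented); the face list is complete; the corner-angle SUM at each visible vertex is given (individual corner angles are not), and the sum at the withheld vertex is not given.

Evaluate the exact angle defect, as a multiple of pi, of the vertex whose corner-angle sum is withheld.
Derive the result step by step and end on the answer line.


V = 6, E = 12, F = 8; chi = V - E + F = 2
Gauss-Bonnet: total defect = 2*pi*chi = 4*pi; visible defects sum to (73/24)*pi

Answer: defect(P0) = (23/24)*pi


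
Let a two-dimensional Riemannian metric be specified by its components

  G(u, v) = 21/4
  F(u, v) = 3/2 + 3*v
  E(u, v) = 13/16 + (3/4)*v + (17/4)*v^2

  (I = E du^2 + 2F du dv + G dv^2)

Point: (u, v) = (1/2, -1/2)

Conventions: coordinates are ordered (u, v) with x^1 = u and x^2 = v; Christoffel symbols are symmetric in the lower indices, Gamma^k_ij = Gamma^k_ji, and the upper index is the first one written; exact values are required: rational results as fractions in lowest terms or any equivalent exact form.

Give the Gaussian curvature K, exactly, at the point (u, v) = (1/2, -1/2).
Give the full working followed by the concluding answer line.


E = 3/2, F = 0, G = 21/4, EG - F^2 = 63/8 at the point
E_u = 0, E_v = -7/2, F_u = 0, F_v = 3, G_u = 0, G_v = 0
E_vv = 17/2, F_uv = 0, G_uu = 0
Compute both Brioschi determinants and normalise by (EG - F^2)^2.
M1 = [[-E_vv/2 + F_uv - G_uu/2, E_u/2, F_u - E_v/2], [F_v - G_u/2, E, F], [G_v/2, F, G]] = [[-17/4, 0, 7/4], [3, 3/2, 0], [0, 0, 21/4]]; det M1 = -1071/32
M2 = [[0, E_v/2, G_u/2], [E_v/2, E, F], [G_u/2, F, G]] = [[0, -7/4, 0], [-7/4, 3/2, 0], [0, 0, 21/4]]; det M2 = -1029/64
det M1 - det M2 = -1113/64; K = -1113/64 / (63/8)^2 = -53/189

Answer: K = -53/189


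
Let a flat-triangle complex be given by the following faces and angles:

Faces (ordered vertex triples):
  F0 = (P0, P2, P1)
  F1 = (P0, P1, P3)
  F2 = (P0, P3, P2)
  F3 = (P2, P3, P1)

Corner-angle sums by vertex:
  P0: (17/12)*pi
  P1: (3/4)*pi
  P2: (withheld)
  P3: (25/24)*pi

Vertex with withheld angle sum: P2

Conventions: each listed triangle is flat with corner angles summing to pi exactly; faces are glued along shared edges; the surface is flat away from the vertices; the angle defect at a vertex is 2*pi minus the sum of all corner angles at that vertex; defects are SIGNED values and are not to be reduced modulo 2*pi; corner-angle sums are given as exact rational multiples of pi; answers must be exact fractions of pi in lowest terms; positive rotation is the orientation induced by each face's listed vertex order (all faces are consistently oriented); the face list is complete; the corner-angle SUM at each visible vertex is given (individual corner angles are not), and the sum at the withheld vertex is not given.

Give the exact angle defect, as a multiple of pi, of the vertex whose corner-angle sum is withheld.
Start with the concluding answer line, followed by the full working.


Answer: defect(P2) = (29/24)*pi

V = 4, E = 6, F = 4; chi = V - E + F = 2
Gauss-Bonnet: total defect = 2*pi*chi = 4*pi; visible defects sum to (67/24)*pi


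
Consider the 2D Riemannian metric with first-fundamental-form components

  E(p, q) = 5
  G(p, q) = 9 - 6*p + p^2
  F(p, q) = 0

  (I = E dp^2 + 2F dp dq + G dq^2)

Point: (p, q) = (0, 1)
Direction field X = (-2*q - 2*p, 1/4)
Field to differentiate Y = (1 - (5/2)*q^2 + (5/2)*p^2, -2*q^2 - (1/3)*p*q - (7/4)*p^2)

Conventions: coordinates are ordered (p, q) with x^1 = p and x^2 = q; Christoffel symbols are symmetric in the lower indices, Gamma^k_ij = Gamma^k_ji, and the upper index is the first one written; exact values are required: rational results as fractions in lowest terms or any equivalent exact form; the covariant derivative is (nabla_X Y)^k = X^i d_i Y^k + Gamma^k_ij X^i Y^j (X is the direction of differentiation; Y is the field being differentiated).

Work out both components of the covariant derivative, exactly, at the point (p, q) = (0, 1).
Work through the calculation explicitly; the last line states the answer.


E = 5, F = 0, G = 9 at the point
E_p = 0, E_q = 0, F_p = 0, F_q = 0, G_p = -6, G_q = 0
EG - F^2 = 45;  g^inv = (1/45) * [[9, 0], [0, 5]]
first-kind symbols [ij,l] = (1/2)(d_i g_jl + d_j g_il - d_l g_ij): [pp,p] = E_p/2 = 0, [pp,q] = F_p - E_q/2 = 0, [pq,p] = E_q/2 = 0, [pq,q] = G_p/2 = -3, [qq,p] = F_q - G_p/2 = 3, [qq,q] = G_q/2 = 0
Gamma^p_ij = (G*[ij,p] - F*[ij,q])/(EG - F^2), Gamma^q_ij = (E*[ij,q] - F*[ij,p])/(EG - F^2)
Gamma_ppp = 0, Gamma_ppq = 0, Gamma_pqq = 3/5, Gamma_qpp = 0, Gamma_qpq = -1/3, Gamma_qqq = 0
X = (-2, 1/4), Y = (-3/2, -2) at the point

Answer: (nabla_X Y)^p = -31/20, (nabla_X Y)^q = -37/24


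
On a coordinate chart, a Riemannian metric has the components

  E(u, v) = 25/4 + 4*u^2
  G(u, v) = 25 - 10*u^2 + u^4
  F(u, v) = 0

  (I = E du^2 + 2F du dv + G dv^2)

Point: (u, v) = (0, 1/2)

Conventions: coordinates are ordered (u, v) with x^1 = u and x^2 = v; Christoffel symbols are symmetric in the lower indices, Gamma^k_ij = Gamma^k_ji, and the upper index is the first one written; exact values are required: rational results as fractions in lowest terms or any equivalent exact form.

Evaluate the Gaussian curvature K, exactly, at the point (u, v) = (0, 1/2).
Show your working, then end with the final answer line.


E = 25/4, F = 0, G = 25, EG - F^2 = 625/4 at the point
E_u = 0, E_v = 0, F_u = 0, F_v = 0, G_u = 0, G_v = 0
E_vv = 0, F_uv = 0, G_uu = -20
The intrinsic route: Brioschi's K = (det M1 - det M2)/(EG - F^2)^2.
M1 = [[-E_vv/2 + F_uv - G_uu/2, E_u/2, F_u - E_v/2], [F_v - G_u/2, E, F], [G_v/2, F, G]] = [[10, 0, 0], [0, 25/4, 0], [0, 0, 25]]; det M1 = 3125/2
M2 = [[0, E_v/2, G_u/2], [E_v/2, E, F], [G_u/2, F, G]] = [[0, 0, 0], [0, 25/4, 0], [0, 0, 25]]; det M2 = 0
det M1 - det M2 = 3125/2; K = 3125/2 / (625/4)^2 = 8/125

Answer: K = 8/125


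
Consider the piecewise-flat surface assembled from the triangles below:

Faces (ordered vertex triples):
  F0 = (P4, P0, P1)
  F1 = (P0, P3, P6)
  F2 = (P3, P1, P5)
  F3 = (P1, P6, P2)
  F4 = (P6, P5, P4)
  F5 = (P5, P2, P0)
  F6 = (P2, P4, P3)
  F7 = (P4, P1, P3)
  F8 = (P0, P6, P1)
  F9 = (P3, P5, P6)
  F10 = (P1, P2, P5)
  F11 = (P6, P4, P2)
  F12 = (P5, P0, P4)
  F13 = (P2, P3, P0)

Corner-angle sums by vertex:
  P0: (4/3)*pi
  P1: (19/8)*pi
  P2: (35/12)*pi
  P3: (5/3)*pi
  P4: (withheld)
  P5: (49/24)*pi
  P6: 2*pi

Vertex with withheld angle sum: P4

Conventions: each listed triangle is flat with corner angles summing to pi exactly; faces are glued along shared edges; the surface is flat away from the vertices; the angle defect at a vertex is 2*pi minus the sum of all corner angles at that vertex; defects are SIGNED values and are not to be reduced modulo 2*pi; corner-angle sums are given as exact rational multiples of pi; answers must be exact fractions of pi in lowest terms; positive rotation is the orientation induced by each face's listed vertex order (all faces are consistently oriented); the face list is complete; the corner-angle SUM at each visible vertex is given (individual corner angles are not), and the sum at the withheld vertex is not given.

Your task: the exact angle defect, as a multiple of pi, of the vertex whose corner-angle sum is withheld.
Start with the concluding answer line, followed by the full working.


Answer: defect(P4) = pi/3

V = 7, E = 21, F = 14; chi = V - E + F = 0
Gauss-Bonnet: total defect = 2*pi*chi = 0; visible defects sum to -pi/3


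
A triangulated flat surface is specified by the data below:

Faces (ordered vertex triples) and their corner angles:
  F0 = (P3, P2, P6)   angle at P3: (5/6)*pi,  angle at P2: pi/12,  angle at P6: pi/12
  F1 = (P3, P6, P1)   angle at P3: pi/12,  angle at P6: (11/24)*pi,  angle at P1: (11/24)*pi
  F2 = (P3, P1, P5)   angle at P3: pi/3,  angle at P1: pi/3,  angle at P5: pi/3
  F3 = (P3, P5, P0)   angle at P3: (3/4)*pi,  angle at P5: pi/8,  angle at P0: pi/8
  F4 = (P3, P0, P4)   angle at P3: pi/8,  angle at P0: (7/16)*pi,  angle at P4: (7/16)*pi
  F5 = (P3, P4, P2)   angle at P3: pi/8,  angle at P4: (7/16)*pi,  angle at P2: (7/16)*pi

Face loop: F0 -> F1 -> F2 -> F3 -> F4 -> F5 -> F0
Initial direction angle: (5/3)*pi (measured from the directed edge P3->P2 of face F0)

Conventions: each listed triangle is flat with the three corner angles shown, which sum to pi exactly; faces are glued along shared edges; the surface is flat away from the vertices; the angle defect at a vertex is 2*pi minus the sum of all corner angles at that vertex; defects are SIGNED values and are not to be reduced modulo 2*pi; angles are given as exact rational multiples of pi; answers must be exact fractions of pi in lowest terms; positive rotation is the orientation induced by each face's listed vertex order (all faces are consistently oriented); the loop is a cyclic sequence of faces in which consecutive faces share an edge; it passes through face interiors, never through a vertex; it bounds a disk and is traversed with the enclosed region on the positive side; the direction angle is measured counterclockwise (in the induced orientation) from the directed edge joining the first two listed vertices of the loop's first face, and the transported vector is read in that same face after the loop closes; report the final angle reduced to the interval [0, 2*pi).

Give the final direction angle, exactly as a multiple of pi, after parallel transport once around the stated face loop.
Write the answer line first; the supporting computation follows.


Answer: final direction angle = (17/12)*pi

enclosed vertex P3: corner angles sum to (9/4)*pi, defect = 2*pi - (9/4)*pi = -pi/4
transport around the loop rotates by the sum of enclosed defects; add to the initial angle mod 2*pi
final angle = (5/3)*pi - pi/4 = (17/12)*pi (mod 2*pi)


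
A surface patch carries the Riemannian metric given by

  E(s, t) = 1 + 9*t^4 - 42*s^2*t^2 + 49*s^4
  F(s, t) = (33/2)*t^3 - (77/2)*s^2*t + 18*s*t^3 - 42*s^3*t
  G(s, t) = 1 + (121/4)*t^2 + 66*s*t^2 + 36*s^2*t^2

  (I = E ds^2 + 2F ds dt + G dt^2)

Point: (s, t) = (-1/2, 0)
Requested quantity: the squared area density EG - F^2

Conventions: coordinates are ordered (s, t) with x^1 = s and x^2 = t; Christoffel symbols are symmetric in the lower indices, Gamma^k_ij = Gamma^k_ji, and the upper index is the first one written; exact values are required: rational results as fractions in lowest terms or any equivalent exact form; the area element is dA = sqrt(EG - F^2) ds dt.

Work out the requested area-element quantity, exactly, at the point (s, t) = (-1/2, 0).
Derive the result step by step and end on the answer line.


E = 65/16, F = 0, G = 1; EG - F^2 = 65/16

Answer: EG - F^2 = 65/16


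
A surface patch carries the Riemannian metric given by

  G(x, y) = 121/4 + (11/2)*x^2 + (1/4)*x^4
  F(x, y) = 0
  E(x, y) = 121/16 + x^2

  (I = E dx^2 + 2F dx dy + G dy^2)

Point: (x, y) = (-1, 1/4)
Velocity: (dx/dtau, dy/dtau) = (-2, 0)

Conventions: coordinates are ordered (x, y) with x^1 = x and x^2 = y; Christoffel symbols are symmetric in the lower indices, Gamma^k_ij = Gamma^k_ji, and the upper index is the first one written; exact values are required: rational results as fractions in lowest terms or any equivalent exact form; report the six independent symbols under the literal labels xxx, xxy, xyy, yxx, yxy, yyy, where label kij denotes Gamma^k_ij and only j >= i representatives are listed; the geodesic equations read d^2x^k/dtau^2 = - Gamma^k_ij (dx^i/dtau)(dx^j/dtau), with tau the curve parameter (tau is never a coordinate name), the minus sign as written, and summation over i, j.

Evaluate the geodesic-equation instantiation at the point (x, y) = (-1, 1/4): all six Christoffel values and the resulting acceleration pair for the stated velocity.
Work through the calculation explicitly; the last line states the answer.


E = 137/16, F = 0, G = 36 at the point
E_x = -2, E_y = 0, F_x = 0, F_y = 0, G_x = -12, G_y = 0
EG - F^2 = 1233/4;  g^inv = (4/1233) * [[36, 0], [0, 137/16]]
first-kind symbols [ij,l] = (1/2)(d_i g_jl + d_j g_il - d_l g_ij): [xx,x] = E_x/2 = -1, [xx,y] = F_x - E_y/2 = 0, [xy,x] = E_y/2 = 0, [xy,y] = G_x/2 = -6, [yy,x] = F_y - G_x/2 = 6, [yy,y] = G_y/2 = 0
Gamma^x_ij = (G*[ij,x] - F*[ij,y])/(EG - F^2), Gamma^y_ij = (E*[ij,y] - F*[ij,x])/(EG - F^2)
Gamma_xxx = -16/137, Gamma_xxy = 0, Gamma_xyy = 96/137, Gamma_yxx = 0, Gamma_yxy = -1/6, Gamma_yyy = 0
d^2x/dtau^2 = -(Gamma_xxx*(-2)^2 + 2*Gamma_xxy*(-2)*(0) + Gamma_xyy*(0)^2) = 64/137
d^2y/dtau^2 = -(Gamma_yxx*(-2)^2 + 2*Gamma_yxy*(-2)*(0) + Gamma_yyy*(0)^2) = 0

Answer: Gamma_xxx = -16/137, Gamma_xxy = 0, Gamma_xyy = 96/137, Gamma_yxx = 0, Gamma_yxy = -1/6, Gamma_yyy = 0; accelerations (d^2x/dtau^2, d^2y/dtau^2) = (64/137, 0)
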